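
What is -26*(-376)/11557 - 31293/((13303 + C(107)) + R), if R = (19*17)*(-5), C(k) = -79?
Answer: -1004711/543179 ≈ -1.8497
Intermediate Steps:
R = -1615 (R = 323*(-5) = -1615)
-26*(-376)/11557 - 31293/((13303 + C(107)) + R) = -26*(-376)/11557 - 31293/((13303 - 79) - 1615) = 9776*(1/11557) - 31293/(13224 - 1615) = 752/889 - 31293/11609 = 752/889 - 31293*1/11609 = 752/889 - 1647/611 = -1004711/543179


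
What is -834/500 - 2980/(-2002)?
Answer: -44917/250250 ≈ -0.17949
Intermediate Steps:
-834/500 - 2980/(-2002) = -834*1/500 - 2980*(-1/2002) = -417/250 + 1490/1001 = -44917/250250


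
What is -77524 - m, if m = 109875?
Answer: -187399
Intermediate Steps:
-77524 - m = -77524 - 1*109875 = -77524 - 109875 = -187399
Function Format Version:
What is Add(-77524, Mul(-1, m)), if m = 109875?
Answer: -187399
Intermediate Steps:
Add(-77524, Mul(-1, m)) = Add(-77524, Mul(-1, 109875)) = Add(-77524, -109875) = -187399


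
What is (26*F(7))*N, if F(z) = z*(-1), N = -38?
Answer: 6916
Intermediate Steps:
F(z) = -z
(26*F(7))*N = (26*(-1*7))*(-38) = (26*(-7))*(-38) = -182*(-38) = 6916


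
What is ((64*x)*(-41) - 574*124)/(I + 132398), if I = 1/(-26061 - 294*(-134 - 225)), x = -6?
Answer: -4406012520/10523655031 ≈ -0.41868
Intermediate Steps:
I = 1/79485 (I = 1/(-26061 - 294*(-359)) = 1/(-26061 + 105546) = 1/79485 ≈ 1.2581e-5)
((64*x)*(-41) - 574*124)/(I + 132398) = ((64*(-6))*(-41) - 574*124)/(1/79485 + 132398) = (-384*(-41) - 71176)/(10523655031/79485) = (15744 - 71176)*(79485/10523655031) = -55432*79485/10523655031 = -4406012520/10523655031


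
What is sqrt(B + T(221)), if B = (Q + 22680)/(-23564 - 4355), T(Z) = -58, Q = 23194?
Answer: 2*I*sqrt(11622512186)/27919 ≈ 7.7229*I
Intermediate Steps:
B = -45874/27919 (B = (23194 + 22680)/(-23564 - 4355) = 45874/(-27919) = 45874*(-1/27919) = -45874/27919 ≈ -1.6431)
sqrt(B + T(221)) = sqrt(-45874/27919 - 58) = sqrt(-1665176/27919) = 2*I*sqrt(11622512186)/27919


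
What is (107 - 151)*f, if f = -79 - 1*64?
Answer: 6292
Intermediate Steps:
f = -143 (f = -79 - 64 = -143)
(107 - 151)*f = (107 - 151)*(-143) = -44*(-143) = 6292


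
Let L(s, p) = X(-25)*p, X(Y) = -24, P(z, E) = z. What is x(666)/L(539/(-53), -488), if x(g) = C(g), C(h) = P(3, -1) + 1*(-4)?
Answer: -1/11712 ≈ -8.5382e-5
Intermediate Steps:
C(h) = -1 (C(h) = 3 + 1*(-4) = 3 - 4 = -1)
x(g) = -1
L(s, p) = -24*p
x(666)/L(539/(-53), -488) = -1/((-24*(-488))) = -1/11712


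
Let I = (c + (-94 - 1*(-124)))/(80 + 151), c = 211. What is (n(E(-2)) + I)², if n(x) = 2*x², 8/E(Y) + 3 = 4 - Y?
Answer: 111915241/480249 ≈ 233.04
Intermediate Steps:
E(Y) = 8/(1 - Y) (E(Y) = 8/(-3 + (4 - Y)) = 8/(1 - Y))
I = 241/231 (I = (211 + (-94 - 1*(-124)))/(80 + 151) = (211 + (-94 + 124))/231 = (211 + 30)*(1/231) = 241*(1/231) = 241/231 ≈ 1.0433)
(n(E(-2)) + I)² = (2*(-8/(-1 - 2))² + 241/231)² = (2*(-8/(-3))² + 241/231)² = (2*(-8*(-⅓))² + 241/231)² = (2*(8/3)² + 241/231)² = (2*(64/9) + 241/231)² = (128/9 + 241/231)² = (10579/693)² = 111915241/480249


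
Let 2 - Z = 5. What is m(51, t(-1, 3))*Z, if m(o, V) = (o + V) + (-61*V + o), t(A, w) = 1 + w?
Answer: 414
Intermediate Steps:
Z = -3 (Z = 2 - 1*5 = 2 - 5 = -3)
m(o, V) = -60*V + 2*o (m(o, V) = (V + o) + (o - 61*V) = -60*V + 2*o)
m(51, t(-1, 3))*Z = (-60*(1 + 3) + 2*51)*(-3) = (-60*4 + 102)*(-3) = (-240 + 102)*(-3) = -138*(-3) = 414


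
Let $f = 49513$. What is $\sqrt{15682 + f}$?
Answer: $\sqrt{65195} \approx 255.33$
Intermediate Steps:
$\sqrt{15682 + f} = \sqrt{15682 + 49513} = \sqrt{65195}$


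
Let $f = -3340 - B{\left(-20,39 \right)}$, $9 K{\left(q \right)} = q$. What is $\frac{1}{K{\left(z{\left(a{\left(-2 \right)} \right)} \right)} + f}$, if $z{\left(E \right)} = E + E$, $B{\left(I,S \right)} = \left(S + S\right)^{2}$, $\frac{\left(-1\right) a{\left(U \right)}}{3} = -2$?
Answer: $- \frac{3}{28268} \approx -0.00010613$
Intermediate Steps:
$a{\left(U \right)} = 6$ ($a{\left(U \right)} = \left(-3\right) \left(-2\right) = 6$)
$B{\left(I,S \right)} = 4 S^{2}$ ($B{\left(I,S \right)} = \left(2 S\right)^{2} = 4 S^{2}$)
$z{\left(E \right)} = 2 E$
$K{\left(q \right)} = \frac{q}{9}$
$f = -9424$ ($f = -3340 - 4 \cdot 39^{2} = -3340 - 4 \cdot 1521 = -3340 - 6084 = -9424$)
$\frac{1}{K{\left(z{\left(a{\left(-2 \right)} \right)} \right)} + f} = \frac{1}{\frac{2 \cdot 6}{9} - 9424} = \frac{1}{\frac{1}{9} \cdot 12 - 9424} = \frac{1}{\frac{4}{3} - 9424} = \frac{1}{- \frac{28268}{3}} = - \frac{3}{28268}$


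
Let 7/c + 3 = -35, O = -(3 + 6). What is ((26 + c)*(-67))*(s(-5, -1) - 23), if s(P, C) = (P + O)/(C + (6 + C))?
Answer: 3483531/76 ≈ 45836.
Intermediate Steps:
O = -9 (O = -1*9 = -9)
c = -7/38 (c = 7/(-3 - 35) = 7/(-38) = 7*(-1/38) = -7/38 ≈ -0.18421)
s(P, C) = (-9 + P)/(6 + 2*C) (s(P, C) = (P - 9)/(C + (6 + C)) = (-9 + P)/(6 + 2*C))
((26 + c)*(-67))*(s(-5, -1) - 23) = ((26 - 7/38)*(-67))*((-9 - 5)/(2*(3 - 1)) - 23) = ((981/38)*(-67))*((1/2)*(-14)/2 - 23) = -65727*((1/2)*(1/2)*(-14) - 23)/38 = -65727*(-7/2 - 23)/38 = -65727/38*(-53/2) = 3483531/76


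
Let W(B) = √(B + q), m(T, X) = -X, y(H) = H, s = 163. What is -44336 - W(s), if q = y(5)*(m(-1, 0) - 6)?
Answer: -44336 - √133 ≈ -44348.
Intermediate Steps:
q = -30 (q = 5*(-1*0 - 6) = 5*(0 - 6) = 5*(-6) = -30)
W(B) = √(-30 + B) (W(B) = √(B - 30) = √(-30 + B))
-44336 - W(s) = -44336 - √(-30 + 163) = -44336 - √133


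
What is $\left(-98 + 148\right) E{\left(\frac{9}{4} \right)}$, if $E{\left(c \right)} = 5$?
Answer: $250$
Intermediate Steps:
$\left(-98 + 148\right) E{\left(\frac{9}{4} \right)} = \left(-98 + 148\right) 5 = 50 \cdot 5 = 250$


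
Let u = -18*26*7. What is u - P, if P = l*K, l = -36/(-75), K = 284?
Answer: -85308/25 ≈ -3412.3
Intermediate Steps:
l = 12/25 (l = -36*(-1/75) = 12/25 ≈ 0.48000)
u = -3276 (u = -468*7 = -3276)
P = 3408/25 (P = (12/25)*284 = 3408/25 ≈ 136.32)
u - P = -3276 - 1*3408/25 = -3276 - 3408/25 = -85308/25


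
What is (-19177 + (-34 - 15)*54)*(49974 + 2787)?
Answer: -1151403303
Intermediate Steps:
(-19177 + (-34 - 15)*54)*(49974 + 2787) = (-19177 - 49*54)*52761 = (-19177 - 2646)*52761 = -21823*52761 = -1151403303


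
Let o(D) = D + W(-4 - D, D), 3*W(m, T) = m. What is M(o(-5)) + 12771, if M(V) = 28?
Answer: 12799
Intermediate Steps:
W(m, T) = m/3
o(D) = -4/3 + 2*D/3 (o(D) = D + (-4 - D)/3 = D + (-4/3 - D/3) = -4/3 + 2*D/3)
M(o(-5)) + 12771 = 28 + 12771 = 12799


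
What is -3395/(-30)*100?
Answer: 33950/3 ≈ 11317.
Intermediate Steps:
-3395/(-30)*100 = -3395*(-1)/30*100 = -35*(-97/30)*100 = (679/6)*100 = 33950/3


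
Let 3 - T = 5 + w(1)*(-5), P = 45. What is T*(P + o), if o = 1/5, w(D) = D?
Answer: 678/5 ≈ 135.60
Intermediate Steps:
T = 3 (T = 3 - (5 + 1*(-5)) = 3 - (5 - 5) = 3 - 1*0 = 3 + 0 = 3)
o = ⅕ ≈ 0.20000
T*(P + o) = 3*(45 + ⅕) = 3*(226/5) = 678/5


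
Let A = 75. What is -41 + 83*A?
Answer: 6184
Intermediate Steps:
-41 + 83*A = -41 + 83*75 = -41 + 6225 = 6184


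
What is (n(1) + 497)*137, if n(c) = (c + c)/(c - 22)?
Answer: 1429595/21 ≈ 68076.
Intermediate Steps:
n(c) = 2*c/(-22 + c) (n(c) = (2*c)/(-22 + c) = 2*c/(-22 + c))
(n(1) + 497)*137 = (2*1/(-22 + 1) + 497)*137 = (2*1/(-21) + 497)*137 = (2*1*(-1/21) + 497)*137 = (-2/21 + 497)*137 = (10435/21)*137 = 1429595/21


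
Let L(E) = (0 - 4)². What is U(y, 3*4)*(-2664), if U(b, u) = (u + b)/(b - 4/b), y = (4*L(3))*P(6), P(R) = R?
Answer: -101274624/36863 ≈ -2747.3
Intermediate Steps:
L(E) = 16 (L(E) = (-4)² = 16)
y = 384 (y = (4*16)*6 = 64*6 = 384)
U(b, u) = (b + u)/(b - 4/b)
U(y, 3*4)*(-2664) = (384*(384 + 3*4)/(-4 + 384²))*(-2664) = (384*(384 + 12)/(-4 + 147456))*(-2664) = (384*396/147452)*(-2664) = (384*(1/147452)*396)*(-2664) = (38016/36863)*(-2664) = -101274624/36863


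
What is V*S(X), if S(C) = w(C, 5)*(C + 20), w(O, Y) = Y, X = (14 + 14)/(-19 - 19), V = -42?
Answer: -76860/19 ≈ -4045.3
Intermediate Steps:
X = -14/19 (X = 28/(-38) = 28*(-1/38) = -14/19 ≈ -0.73684)
S(C) = 100 + 5*C (S(C) = 5*(C + 20) = 5*(20 + C) = 100 + 5*C)
V*S(X) = -42*(100 + 5*(-14/19)) = -42*(100 - 70/19) = -42*1830/19 = -76860/19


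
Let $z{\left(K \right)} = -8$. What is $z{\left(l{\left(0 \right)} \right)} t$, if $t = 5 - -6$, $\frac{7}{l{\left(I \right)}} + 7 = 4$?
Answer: $-88$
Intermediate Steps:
$l{\left(I \right)} = - \frac{7}{3}$ ($l{\left(I \right)} = \frac{7}{-7 + 4} = \frac{7}{-3} = 7 \left(- \frac{1}{3}\right) = - \frac{7}{3}$)
$t = 11$ ($t = 5 + 6 = 11$)
$z{\left(l{\left(0 \right)} \right)} t = \left(-8\right) 11 = -88$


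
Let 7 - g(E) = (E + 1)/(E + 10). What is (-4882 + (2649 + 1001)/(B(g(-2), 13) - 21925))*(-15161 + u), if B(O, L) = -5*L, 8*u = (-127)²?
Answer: 376324906799/5864 ≈ 6.4175e+7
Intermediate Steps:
u = 16129/8 (u = (⅛)*(-127)² = (⅛)*16129 = 16129/8 ≈ 2016.1)
g(E) = 7 - (1 + E)/(10 + E) (g(E) = 7 - (E + 1)/(E + 10) = 7 - (1 + E)/(10 + E))
(-4882 + (2649 + 1001)/(B(g(-2), 13) - 21925))*(-15161 + u) = (-4882 + (2649 + 1001)/(-5*13 - 21925))*(-15161 + 16129/8) = (-4882 + 3650/(-65 - 21925))*(-105159/8) = (-4882 + 3650/(-21990))*(-105159/8) = (-4882 + 3650*(-1/21990))*(-105159/8) = (-4882 - 365/2199)*(-105159/8) = -10735883/2199*(-105159/8) = 376324906799/5864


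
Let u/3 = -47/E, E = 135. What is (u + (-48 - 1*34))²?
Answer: 13965169/2025 ≈ 6896.4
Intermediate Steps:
u = -47/45 (u = 3*(-47/135) = -47/45 ≈ -1.0444)
(u + (-48 - 1*34))² = (-47/45 + (-48 - 1*34))² = (-47/45 + (-48 - 34))² = (-47/45 - 82)² = (-3737/45)² = 13965169/2025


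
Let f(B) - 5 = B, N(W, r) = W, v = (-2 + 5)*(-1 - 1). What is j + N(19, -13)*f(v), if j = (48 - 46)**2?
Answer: -15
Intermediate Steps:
v = -6 (v = 3*(-2) = -6)
j = 4 (j = 2**2 = 4)
f(B) = 5 + B
j + N(19, -13)*f(v) = 4 + 19*(5 - 6) = 4 + 19*(-1) = 4 - 19 = -15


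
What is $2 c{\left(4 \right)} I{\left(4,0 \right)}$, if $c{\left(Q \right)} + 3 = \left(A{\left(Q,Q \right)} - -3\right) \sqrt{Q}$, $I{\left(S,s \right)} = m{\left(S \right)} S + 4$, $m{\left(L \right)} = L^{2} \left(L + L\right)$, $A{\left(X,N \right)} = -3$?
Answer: $-3096$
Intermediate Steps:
$m{\left(L \right)} = 2 L^{3}$ ($m{\left(L \right)} = L^{2} \cdot 2 L = 2 L^{3}$)
$I{\left(S,s \right)} = 4 + 2 S^{4}$ ($I{\left(S,s \right)} = 2 S^{3} S + 4 = 2 S^{4} + 4 = 4 + 2 S^{4}$)
$c{\left(Q \right)} = -3$ ($c{\left(Q \right)} = -3 + \left(-3 - -3\right) \sqrt{Q} = -3 + \left(-3 + 3\right) \sqrt{Q} = -3 + 0 \sqrt{Q} = -3 + 0 = -3$)
$2 c{\left(4 \right)} I{\left(4,0 \right)} = 2 \left(-3\right) \left(4 + 2 \cdot 4^{4}\right) = - 6 \left(4 + 2 \cdot 256\right) = - 6 \left(4 + 512\right) = \left(-6\right) 516 = -3096$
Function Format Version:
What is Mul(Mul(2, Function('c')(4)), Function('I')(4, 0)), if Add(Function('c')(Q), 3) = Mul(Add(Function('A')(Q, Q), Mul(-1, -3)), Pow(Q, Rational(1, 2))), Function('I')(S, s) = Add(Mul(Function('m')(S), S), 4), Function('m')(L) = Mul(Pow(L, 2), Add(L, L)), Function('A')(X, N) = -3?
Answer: -3096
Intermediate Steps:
Function('m')(L) = Mul(2, Pow(L, 3)) (Function('m')(L) = Mul(Pow(L, 2), Mul(2, L)) = Mul(2, Pow(L, 3)))
Function('I')(S, s) = Add(4, Mul(2, Pow(S, 4))) (Function('I')(S, s) = Add(Mul(Mul(2, Pow(S, 3)), S), 4) = Add(Mul(2, Pow(S, 4)), 4) = Add(4, Mul(2, Pow(S, 4))))
Function('c')(Q) = -3 (Function('c')(Q) = Add(-3, Mul(Add(-3, Mul(-1, -3)), Pow(Q, Rational(1, 2)))) = Add(-3, Mul(Add(-3, 3), Pow(Q, Rational(1, 2)))) = Add(-3, Mul(0, Pow(Q, Rational(1, 2)))) = Add(-3, 0) = -3)
Mul(Mul(2, Function('c')(4)), Function('I')(4, 0)) = Mul(Mul(2, -3), Add(4, Mul(2, Pow(4, 4)))) = Mul(-6, Add(4, Mul(2, 256))) = Mul(-6, Add(4, 512)) = Mul(-6, 516) = -3096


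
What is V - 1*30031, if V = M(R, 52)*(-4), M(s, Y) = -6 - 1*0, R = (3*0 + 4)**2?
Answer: -30007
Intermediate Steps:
R = 16 (R = (0 + 4)**2 = 4**2 = 16)
M(s, Y) = -6 (M(s, Y) = -6 + 0 = -6)
V = 24 (V = -6*(-4) = 24)
V - 1*30031 = 24 - 1*30031 = 24 - 30031 = -30007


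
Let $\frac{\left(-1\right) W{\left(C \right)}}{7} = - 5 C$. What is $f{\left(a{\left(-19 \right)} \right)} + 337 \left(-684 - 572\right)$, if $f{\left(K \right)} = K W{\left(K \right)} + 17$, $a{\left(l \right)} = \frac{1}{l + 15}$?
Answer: $- \frac{6772045}{16} \approx -4.2325 \cdot 10^{5}$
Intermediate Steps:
$a{\left(l \right)} = \frac{1}{15 + l}$
$W{\left(C \right)} = 35 C$ ($W{\left(C \right)} = - 7 \left(- 5 C\right) = 35 C$)
$f{\left(K \right)} = 17 + 35 K^{2}$ ($f{\left(K \right)} = K 35 K + 17 = 35 K^{2} + 17 = 17 + 35 K^{2}$)
$f{\left(a{\left(-19 \right)} \right)} + 337 \left(-684 - 572\right) = \left(17 + 35 \left(\frac{1}{15 - 19}\right)^{2}\right) + 337 \left(-684 - 572\right) = \left(17 + 35 \left(\frac{1}{-4}\right)^{2}\right) + 337 \left(-1256\right) = \left(17 + 35 \left(- \frac{1}{4}\right)^{2}\right) - 423272 = \left(17 + 35 \cdot \frac{1}{16}\right) - 423272 = \left(17 + \frac{35}{16}\right) - 423272 = \frac{307}{16} - 423272 = - \frac{6772045}{16}$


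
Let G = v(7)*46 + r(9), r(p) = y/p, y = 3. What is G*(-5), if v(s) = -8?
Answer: 5515/3 ≈ 1838.3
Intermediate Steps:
r(p) = 3/p
G = -1103/3 (G = -8*46 + 3/9 = -368 + 3*(⅑) = -368 + ⅓ = -1103/3 ≈ -367.67)
G*(-5) = -1103/3*(-5) = 5515/3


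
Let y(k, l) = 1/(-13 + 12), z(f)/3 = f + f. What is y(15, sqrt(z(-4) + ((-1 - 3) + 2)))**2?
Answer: 1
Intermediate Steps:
z(f) = 6*f (z(f) = 3*(f + f) = 3*(2*f) = 6*f)
y(k, l) = -1 (y(k, l) = 1/(-1) = -1)
y(15, sqrt(z(-4) + ((-1 - 3) + 2)))**2 = (-1)**2 = 1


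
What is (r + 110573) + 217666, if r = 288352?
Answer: 616591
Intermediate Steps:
(r + 110573) + 217666 = (288352 + 110573) + 217666 = 398925 + 217666 = 616591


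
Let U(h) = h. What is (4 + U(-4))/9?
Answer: 0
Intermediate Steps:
(4 + U(-4))/9 = (4 - 4)/9 = 0*(⅑) = 0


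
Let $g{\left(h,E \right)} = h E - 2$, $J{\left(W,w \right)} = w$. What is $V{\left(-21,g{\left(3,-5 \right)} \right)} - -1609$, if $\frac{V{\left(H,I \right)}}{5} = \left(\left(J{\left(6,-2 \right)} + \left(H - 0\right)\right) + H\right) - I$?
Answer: $1474$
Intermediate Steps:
$g{\left(h,E \right)} = -2 + E h$ ($g{\left(h,E \right)} = E h - 2 = -2 + E h$)
$V{\left(H,I \right)} = -10 - 5 I + 10 H$ ($V{\left(H,I \right)} = 5 \left(\left(\left(-2 + \left(H - 0\right)\right) + H\right) - I\right) = 5 \left(\left(\left(-2 + \left(H + 0\right)\right) + H\right) - I\right) = 5 \left(\left(\left(-2 + H\right) + H\right) - I\right) = 5 \left(\left(-2 + 2 H\right) - I\right) = 5 \left(-2 - I + 2 H\right) = -10 - 5 I + 10 H$)
$V{\left(-21,g{\left(3,-5 \right)} \right)} - -1609 = \left(-10 - 5 \left(-2 - 15\right) + 10 \left(-21\right)\right) - -1609 = \left(-10 - 5 \left(-2 - 15\right) - 210\right) + 1609 = \left(-10 - -85 - 210\right) + 1609 = \left(-10 + 85 - 210\right) + 1609 = -135 + 1609 = 1474$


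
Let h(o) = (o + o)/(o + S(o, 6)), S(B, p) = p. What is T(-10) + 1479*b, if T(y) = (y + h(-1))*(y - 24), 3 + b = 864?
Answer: 6368863/5 ≈ 1.2738e+6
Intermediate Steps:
b = 861 (b = -3 + 864 = 861)
h(o) = 2*o/(6 + o) (h(o) = (o + o)/(o + 6) = (2*o)/(6 + o) = 2*o/(6 + o))
T(y) = (-24 + y)*(-2/5 + y) (T(y) = (y + 2*(-1)/(6 - 1))*(y - 24) = (y + 2*(-1)/5)*(-24 + y) = (y + 2*(-1)*(1/5))*(-24 + y) = (y - 2/5)*(-24 + y) = (-2/5 + y)*(-24 + y) = (-24 + y)*(-2/5 + y))
T(-10) + 1479*b = (48/5 + (-10)**2 - 122/5*(-10)) + 1479*861 = (48/5 + 100 + 244) + 1273419 = 1768/5 + 1273419 = 6368863/5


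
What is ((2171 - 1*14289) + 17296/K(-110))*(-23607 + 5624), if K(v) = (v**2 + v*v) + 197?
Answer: 5316234265650/24397 ≈ 2.1791e+8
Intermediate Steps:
K(v) = 197 + 2*v**2 (K(v) = (v**2 + v**2) + 197 = 2*v**2 + 197 = 197 + 2*v**2)
((2171 - 1*14289) + 17296/K(-110))*(-23607 + 5624) = ((2171 - 1*14289) + 17296/(197 + 2*(-110)**2))*(-23607 + 5624) = ((2171 - 14289) + 17296/(197 + 2*12100))*(-17983) = (-12118 + 17296/(197 + 24200))*(-17983) = (-12118 + 17296/24397)*(-17983) = -295625550/24397*(-17983) = 5316234265650/24397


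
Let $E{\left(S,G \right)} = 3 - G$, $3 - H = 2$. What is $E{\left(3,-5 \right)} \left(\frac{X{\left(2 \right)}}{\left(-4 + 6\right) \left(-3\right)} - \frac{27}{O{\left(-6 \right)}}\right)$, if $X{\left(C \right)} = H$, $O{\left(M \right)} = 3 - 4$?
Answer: $\frac{644}{3} \approx 214.67$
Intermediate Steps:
$O{\left(M \right)} = -1$
$H = 1$ ($H = 3 - 2 = 1$)
$X{\left(C \right)} = 1$
$E{\left(3,-5 \right)} \left(\frac{X{\left(2 \right)}}{\left(-4 + 6\right) \left(-3\right)} - \frac{27}{O{\left(-6 \right)}}\right) = \left(3 - -5\right) \left(1 \frac{1}{\left(-4 + 6\right) \left(-3\right)} - \frac{27}{-1}\right) = \left(3 + 5\right) \left(1 \frac{1}{2 \left(-3\right)} - -27\right) = 8 \left(1 \frac{1}{-6} + 27\right) = 8 \left(1 \left(- \frac{1}{6}\right) + 27\right) = 8 \left(- \frac{1}{6} + 27\right) = 8 \cdot \frac{161}{6} = \frac{644}{3}$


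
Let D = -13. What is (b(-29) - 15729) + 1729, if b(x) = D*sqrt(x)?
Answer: -14000 - 13*I*sqrt(29) ≈ -14000.0 - 70.007*I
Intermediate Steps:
b(x) = -13*sqrt(x)
(b(-29) - 15729) + 1729 = (-13*I*sqrt(29) - 15729) + 1729 = (-15729 - 13*I*sqrt(29)) + 1729 = -14000 - 13*I*sqrt(29)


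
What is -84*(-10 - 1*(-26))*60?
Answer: -80640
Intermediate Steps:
-84*(-10 - 1*(-26))*60 = -84*(-10 + 26)*60 = -84*16*60 = -1344*60 = -80640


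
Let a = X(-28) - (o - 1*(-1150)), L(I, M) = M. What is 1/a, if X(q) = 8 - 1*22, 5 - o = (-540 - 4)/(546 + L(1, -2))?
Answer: -1/1170 ≈ -0.00085470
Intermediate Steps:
o = 6 (o = 5 - (-540 - 4)/(546 - 2) = 5 - (-544)/544 = 5 - 1*(-1) = 5 + 1 = 6)
X(q) = -14 (X(q) = 8 - 22 = -14)
a = -1170 (a = -14 - (6 - 1*(-1150)) = -14 - (6 + 1150) = -14 - 1*1156 = -14 - 1156 = -1170)
1/a = 1/(-1170) = -1/1170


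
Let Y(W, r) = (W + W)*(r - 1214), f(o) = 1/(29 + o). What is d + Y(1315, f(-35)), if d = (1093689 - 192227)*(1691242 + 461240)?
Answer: 5821132606277/3 ≈ 1.9404e+12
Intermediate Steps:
Y(W, r) = 2*W*(-1214 + r) (Y(W, r) = (2*W)*(-1214 + r) = 2*W*(-1214 + r))
d = 1940380728684 (d = 901462*2152482 = 1940380728684)
d + Y(1315, f(-35)) = 1940380728684 + 2*1315*(-1214 + 1/(29 - 35)) = 1940380728684 + 2*1315*(-1214 + 1/(-6)) = 1940380728684 + 2*1315*(-1214 - 1/6) = 1940380728684 + 2*1315*(-7285/6) = 1940380728684 - 9579775/3 = 5821132606277/3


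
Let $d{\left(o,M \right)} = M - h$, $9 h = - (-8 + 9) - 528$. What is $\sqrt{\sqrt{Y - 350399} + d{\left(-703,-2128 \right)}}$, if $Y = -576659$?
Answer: $\frac{\sqrt{-18623 + 9 i \sqrt{927058}}}{3} \approx 10.321 + 46.645 i$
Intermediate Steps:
$h = - \frac{529}{9}$ ($h = \frac{- (-8 + 9) - 528}{9} = \frac{\left(-1\right) 1 - 528}{9} = \frac{-1 - 528}{9} = \frac{1}{9} \left(-529\right) = - \frac{529}{9} \approx -58.778$)
$d{\left(o,M \right)} = \frac{529}{9} + M$ ($d{\left(o,M \right)} = M - - \frac{529}{9} = M + \frac{529}{9} = \frac{529}{9} + M$)
$\sqrt{\sqrt{Y - 350399} + d{\left(-703,-2128 \right)}} = \sqrt{\sqrt{-576659 - 350399} + \left(\frac{529}{9} - 2128\right)} = \sqrt{\sqrt{-927058} - \frac{18623}{9}} = \sqrt{i \sqrt{927058} - \frac{18623}{9}} = \sqrt{- \frac{18623}{9} + i \sqrt{927058}}$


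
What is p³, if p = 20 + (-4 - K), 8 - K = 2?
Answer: 1000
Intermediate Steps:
K = 6 (K = 8 - 1*2 = 8 - 2 = 6)
p = 10 (p = 20 + (-4 - 1*6) = 20 + (-4 - 6) = 20 - 10 = 10)
p³ = 10³ = 1000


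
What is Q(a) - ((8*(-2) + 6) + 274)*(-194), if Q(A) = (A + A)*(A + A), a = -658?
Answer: 1783072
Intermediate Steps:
Q(A) = 4*A**2 (Q(A) = (2*A)*(2*A) = 4*A**2)
Q(a) - ((8*(-2) + 6) + 274)*(-194) = 4*(-658)**2 - ((8*(-2) + 6) + 274)*(-194) = 4*432964 - ((-16 + 6) + 274)*(-194) = 1731856 - (-10 + 274)*(-194) = 1731856 - 264*(-194) = 1731856 - 1*(-51216) = 1731856 + 51216 = 1783072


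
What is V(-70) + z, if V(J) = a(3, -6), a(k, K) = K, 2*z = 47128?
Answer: 23558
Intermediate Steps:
z = 23564 (z = (½)*47128 = 23564)
V(J) = -6
V(-70) + z = -6 + 23564 = 23558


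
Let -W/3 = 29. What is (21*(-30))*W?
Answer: 54810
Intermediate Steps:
W = -87 (W = -3*29 = -87)
(21*(-30))*W = (21*(-30))*(-87) = -630*(-87) = 54810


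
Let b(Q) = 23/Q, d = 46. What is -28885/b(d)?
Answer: -57770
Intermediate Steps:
-28885/b(d) = -28885/(23/46) = -28885/(23*(1/46)) = -28885/½ = -28885*2 = -57770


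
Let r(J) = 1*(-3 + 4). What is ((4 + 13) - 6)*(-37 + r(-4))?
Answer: -396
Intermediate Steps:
r(J) = 1 (r(J) = 1*1 = 1)
((4 + 13) - 6)*(-37 + r(-4)) = ((4 + 13) - 6)*(-37 + 1) = (17 - 6)*(-36) = 11*(-36) = -396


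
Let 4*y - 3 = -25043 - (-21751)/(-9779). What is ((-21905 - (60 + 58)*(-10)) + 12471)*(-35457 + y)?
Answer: 6734537330221/19558 ≈ 3.4434e+8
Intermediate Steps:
y = -244887911/39116 (y = 3/4 + (-25043 - (-21751)/(-9779))/4 = 3/4 + (-25043 - (-21751)*(-1)/9779)/4 = 3/4 + (-25043 - 1*21751/9779)/4 = 3/4 + (-25043 - 21751/9779)/4 = 3/4 + (1/4)*(-244917248/9779) = 3/4 - 61229312/9779 = -244887911/39116 ≈ -6260.6)
((-21905 - (60 + 58)*(-10)) + 12471)*(-35457 + y) = ((-21905 - (60 + 58)*(-10)) + 12471)*(-35457 - 244887911/39116) = ((-21905 - 118*(-10)) + 12471)*(-1631823923/39116) = ((-21905 - 1*(-1180)) + 12471)*(-1631823923/39116) = ((-21905 + 1180) + 12471)*(-1631823923/39116) = (-20725 + 12471)*(-1631823923/39116) = -8254*(-1631823923/39116) = 6734537330221/19558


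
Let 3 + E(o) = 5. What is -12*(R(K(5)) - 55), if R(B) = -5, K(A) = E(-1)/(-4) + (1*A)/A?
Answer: 720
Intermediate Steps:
E(o) = 2 (E(o) = -3 + 5 = 2)
K(A) = ½ (K(A) = 2/(-4) + (1*A)/A = 2*(-¼) + A/A = -½ + 1 = ½)
-12*(R(K(5)) - 55) = -12*(-5 - 55) = -12*(-60) = 720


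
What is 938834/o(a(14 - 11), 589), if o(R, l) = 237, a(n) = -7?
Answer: 938834/237 ≈ 3961.3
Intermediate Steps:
938834/o(a(14 - 11), 589) = 938834/237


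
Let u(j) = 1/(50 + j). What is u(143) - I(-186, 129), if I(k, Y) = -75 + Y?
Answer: -10421/193 ≈ -53.995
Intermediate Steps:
u(143) - I(-186, 129) = 1/(50 + 143) - (-75 + 129) = 1/193 - 1*54 = 1/193 - 54 = -10421/193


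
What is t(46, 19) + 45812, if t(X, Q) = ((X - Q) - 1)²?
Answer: 46488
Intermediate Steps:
t(X, Q) = (-1 + X - Q)²
t(46, 19) + 45812 = (1 + 19 - 1*46)² + 45812 = (1 + 19 - 46)² + 45812 = (-26)² + 45812 = 676 + 45812 = 46488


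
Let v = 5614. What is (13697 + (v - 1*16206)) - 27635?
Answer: -24530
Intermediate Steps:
(13697 + (v - 1*16206)) - 27635 = (13697 + (5614 - 1*16206)) - 27635 = (13697 + (5614 - 16206)) - 27635 = (13697 - 10592) - 27635 = 3105 - 27635 = -24530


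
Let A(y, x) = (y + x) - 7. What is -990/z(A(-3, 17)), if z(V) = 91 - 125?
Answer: 495/17 ≈ 29.118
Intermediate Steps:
A(y, x) = -7 + x + y (A(y, x) = (x + y) - 7 = -7 + x + y)
z(V) = -34
-990/z(A(-3, 17)) = -990/(-34) = -990*(-1/34) = 495/17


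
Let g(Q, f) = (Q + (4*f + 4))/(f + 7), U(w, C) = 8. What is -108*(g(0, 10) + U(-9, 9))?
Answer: -19440/17 ≈ -1143.5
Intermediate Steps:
g(Q, f) = (4 + Q + 4*f)/(7 + f) (g(Q, f) = (Q + (4 + 4*f))/(7 + f) = (4 + Q + 4*f)/(7 + f))
-108*(g(0, 10) + U(-9, 9)) = -108*((4 + 0 + 4*10)/(7 + 10) + 8) = -108*((4 + 0 + 40)/17 + 8) = -108*((1/17)*44 + 8) = -108*(44/17 + 8) = -108*180/17 = -19440/17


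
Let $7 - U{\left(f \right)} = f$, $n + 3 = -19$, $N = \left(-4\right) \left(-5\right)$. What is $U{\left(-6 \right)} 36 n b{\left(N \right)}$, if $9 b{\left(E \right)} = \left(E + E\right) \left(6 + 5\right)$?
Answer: $-503360$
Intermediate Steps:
$N = 20$
$n = -22$ ($n = -3 - 19 = -22$)
$b{\left(E \right)} = \frac{22 E}{9}$ ($b{\left(E \right)} = \frac{\left(E + E\right) \left(6 + 5\right)}{9} = \frac{2 E 11}{9} = \frac{22 E}{9}$)
$U{\left(f \right)} = 7 - f$
$U{\left(-6 \right)} 36 n b{\left(N \right)} = \left(7 - -6\right) 36 \left(-22\right) \frac{22}{9} \cdot 20 = \left(7 + 6\right) 36 \left(-22\right) \frac{440}{9} = 13 \cdot 36 \left(-22\right) \frac{440}{9} = 468 \left(-22\right) \frac{440}{9} = \left(-10296\right) \frac{440}{9} = -503360$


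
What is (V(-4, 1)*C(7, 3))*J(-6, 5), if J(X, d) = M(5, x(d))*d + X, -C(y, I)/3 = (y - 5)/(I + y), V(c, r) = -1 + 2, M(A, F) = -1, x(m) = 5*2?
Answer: 33/5 ≈ 6.6000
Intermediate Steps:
x(m) = 10
V(c, r) = 1
C(y, I) = -3*(-5 + y)/(I + y) (C(y, I) = -3*(y - 5)/(I + y) = -3*(-5 + y)/(I + y))
J(X, d) = X - d (J(X, d) = -d + X = X - d)
(V(-4, 1)*C(7, 3))*J(-6, 5) = (1*(3*(5 - 1*7)/(3 + 7)))*(-6 - 1*5) = (1*(3*(5 - 7)/10))*(-6 - 5) = (1*(3*(⅒)*(-2)))*(-11) = (1*(-⅗))*(-11) = -⅗*(-11) = 33/5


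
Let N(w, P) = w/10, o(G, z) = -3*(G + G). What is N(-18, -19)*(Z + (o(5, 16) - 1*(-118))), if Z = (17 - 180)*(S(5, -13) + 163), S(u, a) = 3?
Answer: 48546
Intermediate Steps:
o(G, z) = -6*G
N(w, P) = w/10 (N(w, P) = w*(⅒) = w/10)
Z = -27058 (Z = (17 - 180)*(3 + 163) = -163*166 = -27058)
N(-18, -19)*(Z + (o(5, 16) - 1*(-118))) = ((⅒)*(-18))*(-27058 + (-6*5 - 1*(-118))) = -9*(-27058 + (-30 + 118))/5 = -9*(-27058 + 88)/5 = -9/5*(-26970) = 48546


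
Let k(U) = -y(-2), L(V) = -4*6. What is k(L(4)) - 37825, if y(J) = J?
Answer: -37823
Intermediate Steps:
L(V) = -24
k(U) = 2 (k(U) = -1*(-2) = 2)
k(L(4)) - 37825 = 2 - 37825 = -37823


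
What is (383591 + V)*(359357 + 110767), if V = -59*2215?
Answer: 118897180344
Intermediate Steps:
V = -130685
(383591 + V)*(359357 + 110767) = (383591 - 130685)*(359357 + 110767) = 252906*470124 = 118897180344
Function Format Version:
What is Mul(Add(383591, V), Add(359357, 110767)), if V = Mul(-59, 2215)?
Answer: 118897180344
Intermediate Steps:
V = -130685
Mul(Add(383591, V), Add(359357, 110767)) = Mul(Add(383591, -130685), Add(359357, 110767)) = Mul(252906, 470124) = 118897180344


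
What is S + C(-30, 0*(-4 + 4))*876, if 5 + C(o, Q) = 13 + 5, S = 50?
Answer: 11438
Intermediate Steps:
C(o, Q) = 13 (C(o, Q) = -5 + (13 + 5) = -5 + 18 = 13)
S + C(-30, 0*(-4 + 4))*876 = 50 + 13*876 = 50 + 11388 = 11438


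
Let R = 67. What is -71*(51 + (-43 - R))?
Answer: 4189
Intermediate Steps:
-71*(51 + (-43 - R)) = -71*(51 + (-43 - 1*67)) = -71*(51 + (-43 - 67)) = -71*(51 - 110) = -71*(-59) = 4189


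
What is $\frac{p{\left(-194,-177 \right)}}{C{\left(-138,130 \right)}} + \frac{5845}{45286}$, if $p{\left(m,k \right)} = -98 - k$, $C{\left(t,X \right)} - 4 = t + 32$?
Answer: $- \frac{745351}{1154793} \approx -0.64544$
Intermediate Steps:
$C{\left(t,X \right)} = 36 + t$ ($C{\left(t,X \right)} = 4 + \left(t + 32\right) = 4 + \left(32 + t\right) = 36 + t$)
$\frac{p{\left(-194,-177 \right)}}{C{\left(-138,130 \right)}} + \frac{5845}{45286} = \frac{-98 - -177}{36 - 138} + \frac{5845}{45286} = \frac{-98 + 177}{-102} + 5845 \cdot \frac{1}{45286} = 79 \left(- \frac{1}{102}\right) + \frac{5845}{45286} = - \frac{79}{102} + \frac{5845}{45286} = - \frac{745351}{1154793}$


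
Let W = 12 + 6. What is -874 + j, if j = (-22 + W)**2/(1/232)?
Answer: 2838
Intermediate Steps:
W = 18
j = 3712 (j = (-22 + 18)**2/(1/232) = (-4)**2/(1/232) = 16*232 = 3712)
-874 + j = -874 + 3712 = 2838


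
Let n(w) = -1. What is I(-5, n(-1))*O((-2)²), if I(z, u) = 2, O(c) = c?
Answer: 8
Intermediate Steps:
I(-5, n(-1))*O((-2)²) = 2*(-2)² = 2*4 = 8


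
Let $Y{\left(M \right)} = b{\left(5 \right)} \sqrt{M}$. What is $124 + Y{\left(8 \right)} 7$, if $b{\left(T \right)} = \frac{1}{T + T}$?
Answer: $124 + \frac{7 \sqrt{2}}{5} \approx 125.98$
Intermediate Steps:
$b{\left(T \right)} = \frac{1}{2 T}$
$Y{\left(M \right)} = \frac{\sqrt{M}}{10}$ ($Y{\left(M \right)} = \frac{1}{2 \cdot 5} \sqrt{M} = \frac{1}{2} \cdot \frac{1}{5} \sqrt{M} = \frac{\sqrt{M}}{10}$)
$124 + Y{\left(8 \right)} 7 = 124 + \frac{\sqrt{8}}{10} \cdot 7 = 124 + \frac{2 \sqrt{2}}{10} \cdot 7 = 124 + \frac{\sqrt{2}}{5} \cdot 7 = 124 + \frac{7 \sqrt{2}}{5}$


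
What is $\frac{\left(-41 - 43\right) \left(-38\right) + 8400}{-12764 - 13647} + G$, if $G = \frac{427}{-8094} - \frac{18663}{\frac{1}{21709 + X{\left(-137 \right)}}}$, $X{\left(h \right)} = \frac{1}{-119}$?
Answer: $- \frac{210339110862720955}{519157254} \approx -4.0515 \cdot 10^{8}$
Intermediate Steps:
$X{\left(h \right)} = - \frac{1}{119}$
$G = - \frac{390239537355953}{963186}$ ($G = \frac{427}{-8094} - \frac{18663}{\frac{1}{21709 - \frac{1}{119}}} = 427 \left(- \frac{1}{8094}\right) - \frac{18663}{\frac{1}{\frac{2583370}{119}}} = - \frac{427}{8094} - \frac{18663}{\frac{119}{2583370}} = - \frac{427}{8094} - \frac{48213434310}{119} = - \frac{390239537355953}{963186} \approx -4.0515 \cdot 10^{8}$)
$\frac{\left(-41 - 43\right) \left(-38\right) + 8400}{-12764 - 13647} + G = \frac{\left(-41 - 43\right) \left(-38\right) + 8400}{-12764 - 13647} - \frac{390239537355953}{963186} = \frac{\left(-84\right) \left(-38\right) + 8400}{-26411} - \frac{390239537355953}{963186} = \left(3192 + 8400\right) \left(- \frac{1}{26411}\right) - \frac{390239537355953}{963186} = 11592 \left(- \frac{1}{26411}\right) - \frac{390239537355953}{963186} = - \frac{1656}{3773} - \frac{390239537355953}{963186} = - \frac{210339110862720955}{519157254}$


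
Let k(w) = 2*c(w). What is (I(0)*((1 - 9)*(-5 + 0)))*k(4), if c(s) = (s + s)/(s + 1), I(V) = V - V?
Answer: 0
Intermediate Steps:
I(V) = 0
c(s) = 2*s/(1 + s) (c(s) = (2*s)/(1 + s) = 2*s/(1 + s))
k(w) = 4*w/(1 + w) (k(w) = 2*(2*w/(1 + w)) = 4*w/(1 + w))
(I(0)*((1 - 9)*(-5 + 0)))*k(4) = (0*((1 - 9)*(-5 + 0)))*(4*4/(1 + 4)) = (0*(-8*(-5)))*(4*4/5) = (0*40)*(4*4*(1/5)) = 0*(16/5) = 0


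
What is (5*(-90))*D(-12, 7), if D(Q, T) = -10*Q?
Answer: -54000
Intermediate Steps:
(5*(-90))*D(-12, 7) = (5*(-90))*(-10*(-12)) = -450*120 = -54000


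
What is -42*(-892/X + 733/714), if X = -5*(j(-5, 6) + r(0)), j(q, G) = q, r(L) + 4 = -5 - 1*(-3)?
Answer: 596573/935 ≈ 638.05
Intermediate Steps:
r(L) = -6 (r(L) = -4 + (-5 - 1*(-3)) = -4 + (-5 + 3) = -4 - 2 = -6)
X = 55 (X = -5*(-5 - 6) = -5*(-11) = 55)
-42*(-892/X + 733/714) = -42*(-892/55 + 733/714) = -42*(-596573/39270) = 596573/935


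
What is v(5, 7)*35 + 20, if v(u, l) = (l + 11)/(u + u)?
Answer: 83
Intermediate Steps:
v(u, l) = (11 + l)/(2*u) (v(u, l) = (11 + l)/((2*u)) = (11 + l)*(1/(2*u)) = (11 + l)/(2*u))
v(5, 7)*35 + 20 = ((½)*(11 + 7)/5)*35 + 20 = ((½)*(⅕)*18)*35 + 20 = (9/5)*35 + 20 = 63 + 20 = 83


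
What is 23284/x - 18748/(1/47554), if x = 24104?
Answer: -5372434448371/6026 ≈ -8.9154e+8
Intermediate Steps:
23284/x - 18748/(1/47554) = 23284/24104 - 18748/(1/47554) = 23284*(1/24104) - 18748/1/47554 = 5821/6026 - 18748*47554 = 5821/6026 - 891542392 = -5372434448371/6026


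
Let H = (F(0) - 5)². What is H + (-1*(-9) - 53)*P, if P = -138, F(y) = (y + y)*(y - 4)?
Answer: 6097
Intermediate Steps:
F(y) = 2*y*(-4 + y) (F(y) = (2*y)*(-4 + y) = 2*y*(-4 + y))
H = 25 (H = (2*0*(-4 + 0) - 5)² = (2*0*(-4) - 5)² = (0 - 5)² = (-5)² = 25)
H + (-1*(-9) - 53)*P = 25 + (-1*(-9) - 53)*(-138) = 25 + (9 - 53)*(-138) = 25 - 44*(-138) = 25 + 6072 = 6097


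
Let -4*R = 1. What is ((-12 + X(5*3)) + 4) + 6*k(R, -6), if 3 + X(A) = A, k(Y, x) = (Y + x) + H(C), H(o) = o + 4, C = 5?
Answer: 41/2 ≈ 20.500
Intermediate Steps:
H(o) = 4 + o
R = -¼ (R = -¼*1 = -¼ ≈ -0.25000)
k(Y, x) = 9 + Y + x (k(Y, x) = (Y + x) + (4 + 5) = (Y + x) + 9 = 9 + Y + x)
X(A) = -3 + A
((-12 + X(5*3)) + 4) + 6*k(R, -6) = ((-12 + (-3 + 5*3)) + 4) + 6*(9 - ¼ - 6) = ((-12 + (-3 + 15)) + 4) + 6*(11/4) = ((-12 + 12) + 4) + 33/2 = (0 + 4) + 33/2 = 4 + 33/2 = 41/2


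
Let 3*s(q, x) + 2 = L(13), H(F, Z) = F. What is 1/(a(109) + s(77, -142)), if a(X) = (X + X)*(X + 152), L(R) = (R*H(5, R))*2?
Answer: 3/170822 ≈ 1.7562e-5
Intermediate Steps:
L(R) = 10*R (L(R) = (R*5)*2 = (5*R)*2 = 10*R)
s(q, x) = 128/3 (s(q, x) = -⅔ + (10*13)/3 = -⅔ + (⅓)*130 = -⅔ + 130/3 = 128/3)
a(X) = 2*X*(152 + X) (a(X) = (2*X)*(152 + X) = 2*X*(152 + X))
1/(a(109) + s(77, -142)) = 1/(2*109*(152 + 109) + 128/3) = 1/(2*109*261 + 128/3) = 1/(56898 + 128/3) = 1/(170822/3) = 3/170822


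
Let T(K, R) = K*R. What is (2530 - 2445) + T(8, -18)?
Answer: -59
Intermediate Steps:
(2530 - 2445) + T(8, -18) = (2530 - 2445) + 8*(-18) = 85 - 144 = -59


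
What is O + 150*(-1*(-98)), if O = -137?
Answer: 14563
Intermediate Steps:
O + 150*(-1*(-98)) = -137 + 150*(-1*(-98)) = -137 + 150*98 = -137 + 14700 = 14563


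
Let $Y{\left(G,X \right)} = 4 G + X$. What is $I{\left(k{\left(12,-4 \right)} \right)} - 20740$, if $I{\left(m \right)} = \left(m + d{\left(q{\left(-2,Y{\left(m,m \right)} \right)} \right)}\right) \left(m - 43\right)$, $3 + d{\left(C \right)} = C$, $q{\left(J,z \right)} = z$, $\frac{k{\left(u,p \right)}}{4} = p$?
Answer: $-14899$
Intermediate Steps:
$Y{\left(G,X \right)} = X + 4 G$
$k{\left(u,p \right)} = 4 p$
$d{\left(C \right)} = -3 + C$
$I{\left(m \right)} = \left(-43 + m\right) \left(-3 + 6 m\right)$ ($I{\left(m \right)} = \left(m + \left(-3 + \left(m + 4 m\right)\right)\right) \left(m - 43\right) = \left(m + \left(-3 + 5 m\right)\right) \left(-43 + m\right) = \left(-3 + 6 m\right) \left(-43 + m\right) = \left(-43 + m\right) \left(-3 + 6 m\right)$)
$I{\left(k{\left(12,-4 \right)} \right)} - 20740 = \left(129 - 261 \cdot 4 \left(-4\right) + 6 \left(4 \left(-4\right)\right)^{2}\right) - 20740 = \left(129 - -4176 + 6 \left(-16\right)^{2}\right) - 20740 = \left(129 + 4176 + 6 \cdot 256\right) - 20740 = \left(129 + 4176 + 1536\right) - 20740 = 5841 - 20740 = -14899$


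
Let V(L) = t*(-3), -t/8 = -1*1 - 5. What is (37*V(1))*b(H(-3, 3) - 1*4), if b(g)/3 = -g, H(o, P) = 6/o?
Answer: -95904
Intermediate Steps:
t = 48 (t = -8*(-1*1 - 5) = -8*(-1 - 5) = -8*(-6) = 48)
b(g) = -3*g (b(g) = 3*(-g) = -3*g)
V(L) = -144 (V(L) = 48*(-3) = -144)
(37*V(1))*b(H(-3, 3) - 1*4) = (37*(-144))*(-3*(6/(-3) - 1*4)) = -(-15984)*(6*(-⅓) - 4) = -(-15984)*(-2 - 4) = -(-15984)*(-6) = -5328*18 = -95904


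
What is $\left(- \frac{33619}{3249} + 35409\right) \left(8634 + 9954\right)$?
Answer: $\frac{712603335512}{1083} \approx 6.5799 \cdot 10^{8}$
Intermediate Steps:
$\left(- \frac{33619}{3249} + 35409\right) \left(8634 + 9954\right) = \left(\left(-33619\right) \frac{1}{3249} + 35409\right) 18588 = \left(- \frac{33619}{3249} + 35409\right) 18588 = \frac{115010222}{3249} \cdot 18588 = \frac{712603335512}{1083}$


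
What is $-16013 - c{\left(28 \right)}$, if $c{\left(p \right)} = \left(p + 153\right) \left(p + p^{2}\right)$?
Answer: $-162985$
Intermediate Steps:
$c{\left(p \right)} = \left(153 + p\right) \left(p + p^{2}\right)$
$-16013 - c{\left(28 \right)} = -16013 - 28 \left(153 + 28^{2} + 154 \cdot 28\right) = -16013 - 28 \left(153 + 784 + 4312\right) = -16013 - 28 \cdot 5249 = -16013 - 146972 = -162985$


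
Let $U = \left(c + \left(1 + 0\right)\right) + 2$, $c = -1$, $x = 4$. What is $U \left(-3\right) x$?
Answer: $-24$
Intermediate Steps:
$U = 2$ ($U = \left(-1 + \left(1 + 0\right)\right) + 2 = \left(-1 + 1\right) + 2 = 0 + 2 = 2$)
$U \left(-3\right) x = 2 \left(-3\right) 4 = \left(-6\right) 4 = -24$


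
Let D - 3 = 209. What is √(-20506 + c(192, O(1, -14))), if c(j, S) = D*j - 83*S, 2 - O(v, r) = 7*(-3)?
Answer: √18289 ≈ 135.24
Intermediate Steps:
D = 212 (D = 3 + 209 = 212)
O(v, r) = 23 (O(v, r) = 2 - 7*(-3) = 2 - 1*(-21) = 2 + 21 = 23)
c(j, S) = -83*S + 212*j (c(j, S) = 212*j - 83*S = -83*S + 212*j)
√(-20506 + c(192, O(1, -14))) = √(-20506 + (-83*23 + 212*192)) = √(-20506 + (-1909 + 40704)) = √(-20506 + 38795) = √18289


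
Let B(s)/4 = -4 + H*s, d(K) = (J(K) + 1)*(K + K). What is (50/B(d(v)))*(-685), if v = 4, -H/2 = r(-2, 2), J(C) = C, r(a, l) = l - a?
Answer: 17125/648 ≈ 26.427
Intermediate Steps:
H = -8 (H = -2*(2 - 1*(-2)) = -2*(2 + 2) = -2*4 = -8)
d(K) = 2*K*(1 + K) (d(K) = (K + 1)*(K + K) = (1 + K)*(2*K) = 2*K*(1 + K))
B(s) = -16 - 32*s (B(s) = 4*(-4 - 8*s) = -16 - 32*s)
(50/B(d(v)))*(-685) = (50/(-16 - 64*4*(1 + 4)))*(-685) = (50/(-16 - 64*4*5))*(-685) = (50/(-16 - 32*40))*(-685) = (50/(-16 - 1280))*(-685) = (50/(-1296))*(-685) = (50*(-1/1296))*(-685) = -25/648*(-685) = 17125/648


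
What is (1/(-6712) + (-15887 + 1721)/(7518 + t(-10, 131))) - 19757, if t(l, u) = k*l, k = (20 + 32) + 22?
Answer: -449459391261/22746968 ≈ -19759.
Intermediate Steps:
k = 74 (k = 52 + 22 = 74)
t(l, u) = 74*l
(1/(-6712) + (-15887 + 1721)/(7518 + t(-10, 131))) - 19757 = (1/(-6712) + (-15887 + 1721)/(7518 + 74*(-10))) - 19757 = (-1/6712 - 14166/(7518 - 740)) - 19757 = (-1/6712 - 14166/6778) - 19757 = (-1/6712 - 14166*1/6778) - 19757 = (-1/6712 - 7083/3389) - 19757 = -47544485/22746968 - 19757 = -449459391261/22746968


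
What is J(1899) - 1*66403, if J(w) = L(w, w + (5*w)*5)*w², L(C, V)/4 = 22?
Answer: 317279285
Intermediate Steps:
L(C, V) = 88 (L(C, V) = 4*22 = 88)
J(w) = 88*w²
J(1899) - 1*66403 = 88*1899² - 1*66403 = 88*3606201 - 66403 = 317345688 - 66403 = 317279285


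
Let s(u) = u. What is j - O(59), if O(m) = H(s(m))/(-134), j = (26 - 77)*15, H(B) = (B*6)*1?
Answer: -51078/67 ≈ -762.36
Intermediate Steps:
H(B) = 6*B (H(B) = (6*B)*1 = 6*B)
j = -765 (j = -51*15 = -765)
O(m) = -3*m/67 (O(m) = (6*m)/(-134) = (6*m)*(-1/134) = -3*m/67)
j - O(59) = -765 - (-3)*59/67 = -765 - 1*(-177/67) = -765 + 177/67 = -51078/67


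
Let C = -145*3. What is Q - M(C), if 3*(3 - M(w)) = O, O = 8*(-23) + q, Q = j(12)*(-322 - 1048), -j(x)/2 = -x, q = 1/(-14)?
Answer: -461221/14 ≈ -32944.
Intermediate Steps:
q = -1/14 ≈ -0.071429
j(x) = 2*x (j(x) = -(-2)*x = 2*x)
C = -435
Q = -32880 (Q = (2*12)*(-322 - 1048) = 24*(-1370) = -32880)
O = -2577/14 (O = 8*(-23) - 1/14 = -184 - 1/14 = -2577/14 ≈ -184.07)
M(w) = 901/14 (M(w) = 3 - ⅓*(-2577/14) = 3 + 859/14 = 901/14)
Q - M(C) = -32880 - 1*901/14 = -32880 - 901/14 = -461221/14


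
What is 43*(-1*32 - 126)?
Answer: -6794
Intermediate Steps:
43*(-1*32 - 126) = 43*(-32 - 126) = 43*(-158) = -6794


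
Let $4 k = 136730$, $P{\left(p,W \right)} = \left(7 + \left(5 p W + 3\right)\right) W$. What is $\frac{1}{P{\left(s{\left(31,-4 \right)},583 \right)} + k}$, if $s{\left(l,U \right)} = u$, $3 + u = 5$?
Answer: $\frac{2}{6877805} \approx 2.9079 \cdot 10^{-7}$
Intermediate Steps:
$u = 2$ ($u = -3 + 5 = 2$)
$s{\left(l,U \right)} = 2$
$P{\left(p,W \right)} = W \left(10 + 5 W p\right)$ ($P{\left(p,W \right)} = \left(7 + \left(5 W p + 3\right)\right) W = \left(7 + \left(3 + 5 W p\right)\right) W = \left(10 + 5 W p\right) W = W \left(10 + 5 W p\right)$)
$k = \frac{68365}{2}$ ($k = \frac{1}{4} \cdot 136730 = \frac{68365}{2} \approx 34183.0$)
$\frac{1}{P{\left(s{\left(31,-4 \right)},583 \right)} + k} = \frac{1}{5 \cdot 583 \left(2 + 583 \cdot 2\right) + \frac{68365}{2}} = \frac{1}{5 \cdot 583 \left(2 + 1166\right) + \frac{68365}{2}} = \frac{1}{5 \cdot 583 \cdot 1168 + \frac{68365}{2}} = \frac{1}{3404720 + \frac{68365}{2}} = \frac{1}{\frac{6877805}{2}} = \frac{2}{6877805}$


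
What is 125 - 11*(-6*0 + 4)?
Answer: 81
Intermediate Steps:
125 - 11*(-6*0 + 4) = 125 - 11*(0 + 4) = 125 - 11*4 = 125 - 44 = 81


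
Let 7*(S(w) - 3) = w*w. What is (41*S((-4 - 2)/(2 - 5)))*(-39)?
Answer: -39975/7 ≈ -5710.7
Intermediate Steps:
S(w) = 3 + w²/7 (S(w) = 3 + (w*w)/7 = 3 + w²/7)
(41*S((-4 - 2)/(2 - 5)))*(-39) = (41*(3 + ((-4 - 2)/(2 - 5))²/7))*(-39) = (41*(3 + (-6/(-3))²/7))*(-39) = (41*(3 + (-6*(-⅓))²/7))*(-39) = (41*(3 + (⅐)*2²))*(-39) = (41*(3 + (⅐)*4))*(-39) = (41*(3 + 4/7))*(-39) = (41*(25/7))*(-39) = (1025/7)*(-39) = -39975/7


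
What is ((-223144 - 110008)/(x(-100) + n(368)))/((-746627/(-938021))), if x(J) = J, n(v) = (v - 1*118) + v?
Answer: -22321683728/27625199 ≈ -808.02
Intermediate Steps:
n(v) = -118 + 2*v (n(v) = (v - 118) + v = (-118 + v) + v = -118 + 2*v)
((-223144 - 110008)/(x(-100) + n(368)))/((-746627/(-938021))) = ((-223144 - 110008)/(-100 + (-118 + 2*368)))/((-746627/(-938021))) = (-333152/(-100 + (-118 + 736)))/((-746627*(-1/938021))) = (-333152/(-100 + 618))/(106661/134003) = -333152/518*(134003/106661) = -333152*1/518*(134003/106661) = -166576/259*134003/106661 = -22321683728/27625199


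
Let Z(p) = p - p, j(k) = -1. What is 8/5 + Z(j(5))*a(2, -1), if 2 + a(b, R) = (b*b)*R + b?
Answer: 8/5 ≈ 1.6000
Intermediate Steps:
Z(p) = 0
a(b, R) = -2 + b + R*b**2 (a(b, R) = -2 + ((b*b)*R + b) = -2 + (b**2*R + b) = -2 + (R*b**2 + b) = -2 + (b + R*b**2) = -2 + b + R*b**2)
8/5 + Z(j(5))*a(2, -1) = 8/5 + 0*(-2 + 2 - 1*2**2) = 8*(1/5) + 0*(-2 + 2 - 1*4) = 8/5 + 0*(-2 + 2 - 4) = 8/5 + 0*(-4) = 8/5 + 0 = 8/5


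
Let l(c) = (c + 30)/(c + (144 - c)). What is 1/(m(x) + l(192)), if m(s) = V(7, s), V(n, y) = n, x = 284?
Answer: 24/205 ≈ 0.11707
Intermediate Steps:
m(s) = 7
l(c) = 5/24 + c/144 (l(c) = (30 + c)/144 = (30 + c)*(1/144) = 5/24 + c/144)
1/(m(x) + l(192)) = 1/(7 + (5/24 + (1/144)*192)) = 1/(7 + (5/24 + 4/3)) = 1/(7 + 37/24) = 1/(205/24) = 24/205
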